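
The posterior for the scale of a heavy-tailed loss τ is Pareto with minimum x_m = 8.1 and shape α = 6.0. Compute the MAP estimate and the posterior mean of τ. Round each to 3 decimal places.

The Pareto density is strictly decreasing on [x_m, ∞), so the mode is x_m = 8.100.
Mean = α·x_m/(α−1) = 6.0·8.1/5.0 = 9.720.

τ_MAP = 8.100, E[τ|data] = 9.720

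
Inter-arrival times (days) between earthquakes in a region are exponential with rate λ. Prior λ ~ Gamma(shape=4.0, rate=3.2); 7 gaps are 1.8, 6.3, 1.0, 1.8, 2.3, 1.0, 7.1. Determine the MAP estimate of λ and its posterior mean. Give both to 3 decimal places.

Σ times = 21.3. Posterior: Gamma(shape = 4.0+7 = 11.0, rate = 3.2+21.3 = 24.5).
Mode = (α−1)/β = 10.0/24.5 = 0.408.
Mean = α/β = 11.0/24.5 = 0.449.
The mean is pulled above the mode by the posterior's right skew.

MAP = 0.408, posterior mean = 0.449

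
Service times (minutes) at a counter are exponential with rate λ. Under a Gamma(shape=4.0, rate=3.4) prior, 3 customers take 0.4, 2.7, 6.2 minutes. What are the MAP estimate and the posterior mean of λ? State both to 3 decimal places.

MAP: 0.472. Posterior mean: 0.551.

Σ times = 9.3. Posterior: Gamma(shape = 4.0+3 = 7.0, rate = 3.4+9.3 = 12.7).
Mode = (α−1)/β = 6.0/12.7 = 0.472.
Mean = α/β = 7.0/12.7 = 0.551.
The posterior is right-skewed, so the mean exceeds the mode.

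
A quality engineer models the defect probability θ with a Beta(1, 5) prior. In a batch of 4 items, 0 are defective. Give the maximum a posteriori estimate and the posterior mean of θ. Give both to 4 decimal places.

MAP = 0.0000, posterior mean = 0.1000

Posterior: Beta(1+0, 5+4) = Beta(1, 9).
Since α = 1 ≤ 1 and β > 1, the Beta density is monotone decreasing on [0,1]; the mode is at 0.
Mean = 1/(1+9) = 0.1000.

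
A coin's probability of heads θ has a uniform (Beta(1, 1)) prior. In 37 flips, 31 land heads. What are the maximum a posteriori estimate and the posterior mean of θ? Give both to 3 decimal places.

Posterior: Beta(1+31, 1+6) = Beta(32, 7).
Mode = (32−1)/(32+7−2) = 31/37 = 0.838.
With a flat prior the MAP equals the MLE, 31/37.
Mean = 32/(32+7) = 32/39 = 0.821.
Left-skewed posterior ⇒ mean < mode.

MAP = 0.838, posterior mean = 0.821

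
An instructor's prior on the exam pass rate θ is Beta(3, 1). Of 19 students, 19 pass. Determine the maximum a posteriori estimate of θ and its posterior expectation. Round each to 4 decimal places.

MAP = 1.0000, posterior mean = 0.9565

Posterior: Beta(3+19, 1+0) = Beta(22, 1).
Since β = 1 ≤ 1 and α > 1, the Beta density is monotone increasing on [0,1]; the mode is at 1.
Mean = 22/(22+1) = 0.9565.
Mode > mean: the posterior has a left tail.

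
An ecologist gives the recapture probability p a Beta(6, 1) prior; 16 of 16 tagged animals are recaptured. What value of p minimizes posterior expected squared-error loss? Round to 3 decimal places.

Posterior: Beta(6+16, 1+0) = Beta(22, 1).
Since β = 1 ≤ 1 and α > 1, the Beta density is monotone increasing on [0,1]; the mode is at 1.
Mean = 22/(22+1) = 0.957.
Squared-error loss ⇒ the optimal estimator is the posterior mean.

0.957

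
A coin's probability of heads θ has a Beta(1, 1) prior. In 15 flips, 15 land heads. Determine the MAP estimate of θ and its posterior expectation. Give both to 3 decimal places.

MAP = 1.000, posterior mean = 0.941

Posterior: Beta(1+15, 1+0) = Beta(16, 1).
Since β = 1 ≤ 1 and α > 1, the Beta density is monotone increasing on [0,1]; the mode is at 1.
Mean = 16/(16+1) = 0.941.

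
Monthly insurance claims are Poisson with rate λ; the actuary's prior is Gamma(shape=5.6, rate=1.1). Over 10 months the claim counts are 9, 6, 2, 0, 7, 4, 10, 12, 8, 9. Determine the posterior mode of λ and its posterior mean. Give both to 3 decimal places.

Σ counts = 67. Posterior: Gamma(shape = 5.6+67 = 72.6, rate = 1.1+10 = 11.1).
Mode = (α−1)/β = 71.6/11.1 = 6.450.
Mean = α/β = 72.6/11.1 = 6.541.
Mean > mode: the posterior has a right tail.

λ_MAP = 6.450, E[λ|data] = 6.541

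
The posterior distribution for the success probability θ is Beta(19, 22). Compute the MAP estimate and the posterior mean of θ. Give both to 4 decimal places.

Mode = (19−1)/(19+22−2) = 18/39 = 0.4615.
Mean = 19/(19+22) = 19/41 = 0.4634.

θ_MAP = 0.4615, E[θ|data] = 0.4634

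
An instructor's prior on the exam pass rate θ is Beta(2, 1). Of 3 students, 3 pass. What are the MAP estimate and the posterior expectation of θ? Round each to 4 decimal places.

Posterior: Beta(2+3, 1+0) = Beta(5, 1).
Since β = 1 ≤ 1 and α > 1, the Beta density is monotone increasing on [0,1]; the mode is at 1.
Mean = 5/(5+1) = 0.8333.

MAP = 1.0000, posterior mean = 0.8333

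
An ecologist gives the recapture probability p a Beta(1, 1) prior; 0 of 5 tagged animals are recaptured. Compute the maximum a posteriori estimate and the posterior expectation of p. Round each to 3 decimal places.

Posterior: Beta(1+0, 1+5) = Beta(1, 6).
Since α = 1 ≤ 1 and β > 1, the Beta density is monotone decreasing on [0,1]; the mode is at 0.
Mean = 1/(1+6) = 0.143.

p_MAP = 0.000, E[p|data] = 0.143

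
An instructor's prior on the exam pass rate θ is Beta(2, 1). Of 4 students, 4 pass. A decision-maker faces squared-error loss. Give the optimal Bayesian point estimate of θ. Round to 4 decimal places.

0.8571

Posterior: Beta(2+4, 1+0) = Beta(6, 1).
Since β = 1 ≤ 1 and α > 1, the Beta density is monotone increasing on [0,1]; the mode is at 1.
Mean = 6/(6+1) = 0.8571.
Squared-error loss ⇒ the optimal estimator is the posterior mean.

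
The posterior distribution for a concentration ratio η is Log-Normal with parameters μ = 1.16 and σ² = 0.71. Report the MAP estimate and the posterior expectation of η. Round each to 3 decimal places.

MAP = 1.568, posterior mean = 4.549

Mode = exp(μ − σ²) = exp(0.45) = 1.568.
Mean = exp(μ + σ²/2) = exp(1.515) = 4.549.
Mean > mode: the posterior has a right tail.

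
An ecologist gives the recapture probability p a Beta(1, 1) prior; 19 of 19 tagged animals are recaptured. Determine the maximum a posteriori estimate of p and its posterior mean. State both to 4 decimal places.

MAP: 1.0000. Posterior mean: 0.9524.

Posterior: Beta(1+19, 1+0) = Beta(20, 1).
Since β = 1 ≤ 1 and α > 1, the Beta density is monotone increasing on [0,1]; the mode is at 1.
Mean = 20/(20+1) = 0.9524.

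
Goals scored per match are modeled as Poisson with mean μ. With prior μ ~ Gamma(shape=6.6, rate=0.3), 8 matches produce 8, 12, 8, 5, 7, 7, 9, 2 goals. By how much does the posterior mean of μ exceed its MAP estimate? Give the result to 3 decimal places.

Σ counts = 58. Posterior: Gamma(shape = 6.6+58 = 64.6, rate = 0.3+8 = 8.3).
Mode = (α−1)/β = 63.6/8.3 = 7.663.
Mean = α/β = 64.6/8.3 = 7.783.
Difference = 7.783 − 7.663 = 0.120.

0.120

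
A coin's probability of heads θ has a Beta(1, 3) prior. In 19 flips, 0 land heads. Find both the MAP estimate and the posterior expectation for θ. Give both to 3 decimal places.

MAP estimate = 0.000, posterior expectation = 0.043

Posterior: Beta(1+0, 3+19) = Beta(1, 22).
Since α = 1 ≤ 1 and β > 1, the Beta density is monotone decreasing on [0,1]; the mode is at 0.
Mean = 1/(1+22) = 0.043.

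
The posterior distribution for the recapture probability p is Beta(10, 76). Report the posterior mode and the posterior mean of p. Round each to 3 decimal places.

Mode = (10−1)/(10+76−2) = 9/84 = 0.107.
Mean = 10/(10+76) = 10/86 = 0.116.

posterior mode = 0.107, posterior mean = 0.116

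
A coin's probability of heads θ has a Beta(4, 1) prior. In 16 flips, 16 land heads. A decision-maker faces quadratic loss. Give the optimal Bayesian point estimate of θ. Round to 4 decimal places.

Posterior: Beta(4+16, 1+0) = Beta(20, 1).
Since β = 1 ≤ 1 and α > 1, the Beta density is monotone increasing on [0,1]; the mode is at 1.
Mean = 20/(20+1) = 0.9524.
Quadratic loss ⇒ the optimal estimator is the posterior mean.

0.9524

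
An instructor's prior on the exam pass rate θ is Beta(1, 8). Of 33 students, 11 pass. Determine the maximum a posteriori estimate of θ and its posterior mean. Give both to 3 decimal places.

MAP = 0.275, posterior mean = 0.286

Posterior: Beta(1+11, 8+22) = Beta(12, 30).
Mode = (12−1)/(12+30−2) = 11/40 = 0.275.
Mean = 12/(12+30) = 12/42 = 0.286.
The mean is pulled above the mode by the posterior's right skew.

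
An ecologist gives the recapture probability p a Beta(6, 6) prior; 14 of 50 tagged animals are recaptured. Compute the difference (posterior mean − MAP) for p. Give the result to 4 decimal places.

Posterior: Beta(6+14, 6+36) = Beta(20, 42).
Mode = (20−1)/(20+42−2) = 19/60 = 0.3167.
Mean = 20/(20+42) = 20/62 = 0.3226.
Difference = 0.3226 − 0.3167 = 0.0059.
The posterior is right-skewed, so the mean exceeds the mode.

0.0059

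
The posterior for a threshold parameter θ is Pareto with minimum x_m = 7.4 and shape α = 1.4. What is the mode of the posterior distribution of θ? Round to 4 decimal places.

The Pareto density is strictly decreasing on [x_m, ∞), so the mode is x_m = 7.4000.
Mean = α·x_m/(α−1) = 1.4·7.4/0.4 = 25.9000.
This is the posterior mode — the MAP estimate.

7.4000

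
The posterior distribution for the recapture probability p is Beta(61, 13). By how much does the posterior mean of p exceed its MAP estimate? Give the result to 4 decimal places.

Mode = (61−1)/(61+13−2) = 60/72 = 0.8333.
Mean = 61/(61+13) = 61/74 = 0.8243.
Difference = 0.8243 − 0.8333 = -0.0090.

-0.0090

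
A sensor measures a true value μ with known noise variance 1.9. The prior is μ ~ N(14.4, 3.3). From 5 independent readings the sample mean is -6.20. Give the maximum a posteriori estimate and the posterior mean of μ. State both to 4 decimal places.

Posterior for μ is Normal. Precision-weighted mean: (1/3.3·14.4 + 5/1.9·-6.20) / (1/3.3 + 5/1.9) = -4.0728.
A Normal posterior is symmetric, so mode = mean.

μ_MAP = -4.0728, E[μ|data] = -4.0728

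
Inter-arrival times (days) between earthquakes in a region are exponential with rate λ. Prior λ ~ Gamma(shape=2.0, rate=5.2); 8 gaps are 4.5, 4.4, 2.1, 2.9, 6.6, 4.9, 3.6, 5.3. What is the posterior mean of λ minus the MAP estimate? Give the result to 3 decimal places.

0.025

Σ times = 34.3. Posterior: Gamma(shape = 2.0+8 = 10.0, rate = 5.2+34.3 = 39.5).
Mode = (α−1)/β = 9.0/39.5 = 0.228.
Mean = α/β = 10.0/39.5 = 0.253.
Difference = 0.253 − 0.228 = 0.025.
The mean is pulled above the mode by the posterior's right skew.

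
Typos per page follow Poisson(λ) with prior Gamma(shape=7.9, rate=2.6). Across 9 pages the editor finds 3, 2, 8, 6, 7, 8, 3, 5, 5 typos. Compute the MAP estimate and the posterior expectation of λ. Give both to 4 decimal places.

MAP: 4.6466. Posterior mean: 4.7328.

Σ counts = 47. Posterior: Gamma(shape = 7.9+47 = 54.9, rate = 2.6+9 = 11.6).
Mode = (α−1)/β = 53.9/11.6 = 4.6466.
Mean = α/β = 54.9/11.6 = 4.7328.
Mean > mode: the posterior has a right tail.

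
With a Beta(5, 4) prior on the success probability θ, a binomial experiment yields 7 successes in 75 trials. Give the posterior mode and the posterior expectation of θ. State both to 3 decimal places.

MAP = 0.134; posterior mean = 0.143

Posterior: Beta(5+7, 4+68) = Beta(12, 72).
Mode = (12−1)/(12+72−2) = 11/82 = 0.134.
Mean = 12/(12+72) = 12/84 = 0.143.
Mean > mode: the posterior has a right tail.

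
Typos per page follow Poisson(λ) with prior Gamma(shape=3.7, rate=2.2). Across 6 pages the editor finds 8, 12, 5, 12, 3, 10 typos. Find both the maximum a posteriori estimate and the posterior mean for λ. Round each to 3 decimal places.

Σ counts = 50. Posterior: Gamma(shape = 3.7+50 = 53.7, rate = 2.2+6 = 8.2).
Mode = (α−1)/β = 52.7/8.2 = 6.427.
Mean = α/β = 53.7/8.2 = 6.549.

λ_MAP = 6.427, E[λ|data] = 6.549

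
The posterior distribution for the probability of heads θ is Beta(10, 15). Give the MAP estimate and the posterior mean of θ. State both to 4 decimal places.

MAP = 0.3913, posterior mean = 0.4000

Mode = (10−1)/(10+15−2) = 9/23 = 0.3913.
Mean = 10/(10+15) = 10/25 = 0.4000.
The posterior is right-skewed, so the mean exceeds the mode.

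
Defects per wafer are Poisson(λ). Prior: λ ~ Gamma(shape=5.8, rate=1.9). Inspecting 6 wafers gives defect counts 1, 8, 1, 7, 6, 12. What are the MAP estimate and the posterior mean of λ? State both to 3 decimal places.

Σ counts = 35. Posterior: Gamma(shape = 5.8+35 = 40.8, rate = 1.9+6 = 7.9).
Mode = (α−1)/β = 39.8/7.9 = 5.038.
Mean = α/β = 40.8/7.9 = 5.165.
The posterior is right-skewed, so the mean exceeds the mode.

MAP: 5.038. Posterior mean: 5.165.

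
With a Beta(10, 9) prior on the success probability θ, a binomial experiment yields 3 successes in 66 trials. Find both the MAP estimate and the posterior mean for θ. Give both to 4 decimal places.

Posterior: Beta(10+3, 9+63) = Beta(13, 72).
Mode = (13−1)/(13+72−2) = 12/83 = 0.1446.
Mean = 13/(13+72) = 13/85 = 0.1529.
Mean > mode: the posterior has a right tail.

MAP = 0.1446; posterior mean = 0.1529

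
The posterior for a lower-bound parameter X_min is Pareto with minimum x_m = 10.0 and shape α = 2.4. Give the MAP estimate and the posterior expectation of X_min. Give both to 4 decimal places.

The Pareto density is strictly decreasing on [x_m, ∞), so the mode is x_m = 10.0000.
Mean = α·x_m/(α−1) = 2.4·10.0/1.4 = 17.1429.

MAP = 10.0000; posterior mean = 17.1429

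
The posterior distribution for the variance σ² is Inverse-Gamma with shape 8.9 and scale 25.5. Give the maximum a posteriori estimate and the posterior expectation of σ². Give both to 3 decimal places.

Mode = β/(α+1) = 25.5/9.9 = 2.576.
Mean = β/(α−1) = 25.5/7.9 = 3.228.

σ²_MAP = 2.576, E[σ²|data] = 3.228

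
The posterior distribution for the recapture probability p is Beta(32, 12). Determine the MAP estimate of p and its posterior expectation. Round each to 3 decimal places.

MAP = 0.738; posterior mean = 0.727

Mode = (32−1)/(32+12−2) = 31/42 = 0.738.
Mean = 32/(32+12) = 32/44 = 0.727.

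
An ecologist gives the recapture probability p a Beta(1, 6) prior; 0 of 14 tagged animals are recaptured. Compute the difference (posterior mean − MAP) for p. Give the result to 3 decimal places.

Posterior: Beta(1+0, 6+14) = Beta(1, 20).
Since α = 1 ≤ 1 and β > 1, the Beta density is monotone decreasing on [0,1]; the mode is at 0.
Mean = 1/(1+20) = 0.048.
Difference = 0.048 − 0.000 = 0.048.
Mean > mode: the posterior has a right tail.

0.048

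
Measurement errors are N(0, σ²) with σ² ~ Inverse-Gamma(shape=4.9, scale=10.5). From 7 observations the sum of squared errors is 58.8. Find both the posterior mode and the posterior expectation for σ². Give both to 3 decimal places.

MAP = 4.245; posterior mean = 5.392

Posterior: Inverse-Gamma(shape = 4.9+7/2 = 8.4, scale = 10.5+58.8/2 = 39.9).
Mode = β/(α+1) = 39.9/9.4 = 4.245.
Mean = β/(α−1) = 39.9/7.4 = 5.392.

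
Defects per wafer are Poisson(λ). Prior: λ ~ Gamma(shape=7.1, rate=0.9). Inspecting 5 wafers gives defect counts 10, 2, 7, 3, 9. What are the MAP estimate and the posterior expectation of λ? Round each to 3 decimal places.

Σ counts = 31. Posterior: Gamma(shape = 7.1+31 = 38.1, rate = 0.9+5 = 5.9).
Mode = (α−1)/β = 37.1/5.9 = 6.288.
Mean = α/β = 38.1/5.9 = 6.458.

MAP = 6.288, posterior mean = 6.458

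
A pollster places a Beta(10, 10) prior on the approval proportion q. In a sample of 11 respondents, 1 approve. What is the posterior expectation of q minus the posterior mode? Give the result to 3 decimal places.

0.010

Posterior: Beta(10+1, 10+10) = Beta(11, 20).
Mode = (11−1)/(11+20−2) = 10/29 = 0.345.
Mean = 11/(11+20) = 11/31 = 0.355.
Difference = 0.355 − 0.345 = 0.010.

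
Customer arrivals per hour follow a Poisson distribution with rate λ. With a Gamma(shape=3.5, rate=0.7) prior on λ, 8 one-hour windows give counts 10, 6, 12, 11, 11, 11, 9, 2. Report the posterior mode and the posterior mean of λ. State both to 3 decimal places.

λ_MAP = 8.563, E[λ|data] = 8.678

Σ counts = 72. Posterior: Gamma(shape = 3.5+72 = 75.5, rate = 0.7+8 = 8.7).
Mode = (α−1)/β = 74.5/8.7 = 8.563.
Mean = α/β = 75.5/8.7 = 8.678.
Right-skewed posterior ⇒ mode < mean.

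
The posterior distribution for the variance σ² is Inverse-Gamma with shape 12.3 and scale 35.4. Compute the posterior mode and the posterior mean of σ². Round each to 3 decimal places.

MAP = 2.662; posterior mean = 3.133

Mode = β/(α+1) = 35.4/13.3 = 2.662.
Mean = β/(α−1) = 35.4/11.3 = 3.133.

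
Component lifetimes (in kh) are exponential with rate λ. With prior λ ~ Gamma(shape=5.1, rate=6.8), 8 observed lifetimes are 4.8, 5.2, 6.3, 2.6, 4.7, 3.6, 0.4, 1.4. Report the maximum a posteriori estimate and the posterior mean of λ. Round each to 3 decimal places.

MAP = 0.338; posterior mean = 0.366

Σ times = 29.0. Posterior: Gamma(shape = 5.1+8 = 13.1, rate = 6.8+29.0 = 35.8).
Mode = (α−1)/β = 12.1/35.8 = 0.338.
Mean = α/β = 13.1/35.8 = 0.366.
Right-skewed posterior ⇒ mode < mean.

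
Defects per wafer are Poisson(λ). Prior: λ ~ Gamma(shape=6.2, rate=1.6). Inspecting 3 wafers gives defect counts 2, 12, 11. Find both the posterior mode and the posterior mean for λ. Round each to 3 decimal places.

posterior mode = 6.565, posterior mean = 6.783

Σ counts = 25. Posterior: Gamma(shape = 6.2+25 = 31.2, rate = 1.6+3 = 4.6).
Mode = (α−1)/β = 30.2/4.6 = 6.565.
Mean = α/β = 31.2/4.6 = 6.783.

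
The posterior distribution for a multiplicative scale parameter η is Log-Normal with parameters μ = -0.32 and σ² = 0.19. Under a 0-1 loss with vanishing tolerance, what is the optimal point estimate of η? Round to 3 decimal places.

0.600

Mode = exp(μ − σ²) = exp(-0.51) = 0.600.
Mean = exp(μ + σ²/2) = exp(-0.225) = 0.799.
This is the posterior mode — the MAP estimate.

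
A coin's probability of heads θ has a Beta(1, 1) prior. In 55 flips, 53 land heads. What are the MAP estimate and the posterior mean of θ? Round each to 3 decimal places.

θ_MAP = 0.964, E[θ|data] = 0.947

Posterior: Beta(1+53, 1+2) = Beta(54, 3).
Mode = (54−1)/(54+3−2) = 53/55 = 0.964.
With a flat prior the MAP equals the MLE, 53/55.
Mean = 54/(54+3) = 54/57 = 0.947.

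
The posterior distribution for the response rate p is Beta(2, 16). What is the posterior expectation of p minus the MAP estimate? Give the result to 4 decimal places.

Mode = (2−1)/(2+16−2) = 1/16 = 0.0625.
Mean = 2/(2+16) = 2/18 = 0.1111.
Difference = 0.1111 − 0.0625 = 0.0486.

0.0486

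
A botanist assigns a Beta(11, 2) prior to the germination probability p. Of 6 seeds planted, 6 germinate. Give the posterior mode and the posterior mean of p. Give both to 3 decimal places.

Posterior: Beta(11+6, 2+0) = Beta(17, 2).
Mode = (17−1)/(17+2−2) = 16/17 = 0.941.
Mean = 17/(17+2) = 17/19 = 0.895.
Left-skewed posterior ⇒ mean < mode.

posterior mode = 0.941, posterior mean = 0.895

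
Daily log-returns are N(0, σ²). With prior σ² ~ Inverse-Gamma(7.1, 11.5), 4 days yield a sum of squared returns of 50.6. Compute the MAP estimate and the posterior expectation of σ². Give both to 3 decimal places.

Posterior: Inverse-Gamma(shape = 7.1+4/2 = 9.1, scale = 11.5+50.6/2 = 36.8).
Mode = β/(α+1) = 36.8/10.1 = 3.644.
Mean = β/(α−1) = 36.8/8.1 = 4.543.

MAP estimate = 3.644, posterior expectation = 4.543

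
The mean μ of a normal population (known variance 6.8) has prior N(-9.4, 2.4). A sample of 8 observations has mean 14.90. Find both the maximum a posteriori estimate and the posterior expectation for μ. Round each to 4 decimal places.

MAP = 8.5446; posterior mean = 8.5446

Posterior for μ is Normal. Precision-weighted mean: (1/2.4·-9.4 + 8/6.8·14.90) / (1/2.4 + 8/6.8) = 8.5446.
A Normal posterior is symmetric, so mode = mean.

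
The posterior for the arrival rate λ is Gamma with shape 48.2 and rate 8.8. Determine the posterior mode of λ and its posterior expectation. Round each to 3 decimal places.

MAP: 5.364. Posterior mean: 5.477.

Mode = (α−1)/β = 47.2/8.8 = 5.364.
Mean = α/β = 48.2/8.8 = 5.477.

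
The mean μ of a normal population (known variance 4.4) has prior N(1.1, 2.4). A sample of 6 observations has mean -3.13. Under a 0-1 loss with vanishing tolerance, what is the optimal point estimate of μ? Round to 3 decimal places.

-2.140

Posterior for μ is Normal. Precision-weighted mean: (1/2.4·1.1 + 6/4.4·-3.13) / (1/2.4 + 6/4.4) = -2.140.
A Normal posterior is symmetric, so mode = mean.
This is the posterior mode — the MAP estimate.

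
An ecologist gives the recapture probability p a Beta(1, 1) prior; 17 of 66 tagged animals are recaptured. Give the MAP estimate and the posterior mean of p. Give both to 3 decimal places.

p_MAP = 0.258, E[p|data] = 0.265

Posterior: Beta(1+17, 1+49) = Beta(18, 50).
Mode = (18−1)/(18+50−2) = 17/66 = 0.258.
With a flat prior the MAP equals the MLE, 17/66.
Mean = 18/(18+50) = 18/68 = 0.265.
Right-skewed posterior ⇒ mode < mean.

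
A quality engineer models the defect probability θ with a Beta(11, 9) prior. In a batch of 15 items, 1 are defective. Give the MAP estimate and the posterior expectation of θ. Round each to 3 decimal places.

MAP = 0.333, posterior mean = 0.343

Posterior: Beta(11+1, 9+14) = Beta(12, 23).
Mode = (12−1)/(12+23−2) = 11/33 = 0.333.
Mean = 12/(12+23) = 12/35 = 0.343.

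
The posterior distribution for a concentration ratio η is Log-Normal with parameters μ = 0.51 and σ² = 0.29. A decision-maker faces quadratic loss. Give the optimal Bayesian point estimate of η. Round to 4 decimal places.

Mode = exp(μ − σ²) = exp(0.22) = 1.2461.
Mean = exp(μ + σ²/2) = exp(0.655) = 1.9251.
Quadratic loss ⇒ the optimal estimator is the posterior mean.

1.9251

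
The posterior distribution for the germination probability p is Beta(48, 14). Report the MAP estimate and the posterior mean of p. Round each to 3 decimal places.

Mode = (48−1)/(48+14−2) = 47/60 = 0.783.
Mean = 48/(48+14) = 48/62 = 0.774.
The posterior is left-skewed, so the mode exceeds the mean.

MAP = 0.783, posterior mean = 0.774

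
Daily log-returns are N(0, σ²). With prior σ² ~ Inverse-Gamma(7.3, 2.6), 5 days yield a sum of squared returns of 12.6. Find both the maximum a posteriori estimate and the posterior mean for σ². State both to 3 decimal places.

MAP: 0.824. Posterior mean: 1.011.

Posterior: Inverse-Gamma(shape = 7.3+5/2 = 9.8, scale = 2.6+12.6/2 = 8.9).
Mode = β/(α+1) = 8.9/10.8 = 0.824.
Mean = β/(α−1) = 8.9/8.8 = 1.011.
The mean is pulled above the mode by the posterior's right skew.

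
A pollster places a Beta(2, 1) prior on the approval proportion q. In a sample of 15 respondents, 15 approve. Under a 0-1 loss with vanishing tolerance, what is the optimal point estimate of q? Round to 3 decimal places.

Posterior: Beta(2+15, 1+0) = Beta(17, 1).
Since β = 1 ≤ 1 and α > 1, the Beta density is monotone increasing on [0,1]; the mode is at 1.
Mean = 17/(17+1) = 0.944.
This is the posterior mode — the MAP estimate.

1.000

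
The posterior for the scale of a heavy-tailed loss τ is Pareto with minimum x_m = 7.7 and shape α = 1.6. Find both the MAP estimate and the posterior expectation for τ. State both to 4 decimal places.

MAP = 7.7000; posterior mean = 20.5333

The Pareto density is strictly decreasing on [x_m, ∞), so the mode is x_m = 7.7000.
Mean = α·x_m/(α−1) = 1.6·7.7/0.6 = 20.5333.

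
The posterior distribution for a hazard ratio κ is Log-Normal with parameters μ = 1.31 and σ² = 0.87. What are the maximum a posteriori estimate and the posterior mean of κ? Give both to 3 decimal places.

Mode = exp(μ − σ²) = exp(0.44) = 1.553.
Mean = exp(μ + σ²/2) = exp(1.745) = 5.726.

MAP = 1.553; posterior mean = 5.726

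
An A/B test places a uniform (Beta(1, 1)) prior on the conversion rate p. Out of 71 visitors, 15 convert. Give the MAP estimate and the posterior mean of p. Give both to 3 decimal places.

Posterior: Beta(1+15, 1+56) = Beta(16, 57).
Mode = (16−1)/(16+57−2) = 15/71 = 0.211.
With a flat prior the MAP equals the MLE, 15/71.
Mean = 16/(16+57) = 16/73 = 0.219.
The posterior is right-skewed, so the mean exceeds the mode.

MAP = 0.211; posterior mean = 0.219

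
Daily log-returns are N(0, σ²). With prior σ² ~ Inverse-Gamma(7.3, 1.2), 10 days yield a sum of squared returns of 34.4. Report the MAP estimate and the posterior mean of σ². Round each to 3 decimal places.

MAP estimate = 1.383, posterior mean = 1.628

Posterior: Inverse-Gamma(shape = 7.3+10/2 = 12.3, scale = 1.2+34.4/2 = 18.4).
Mode = β/(α+1) = 18.4/13.3 = 1.383.
Mean = β/(α−1) = 18.4/11.3 = 1.628.
The posterior is right-skewed, so the mean exceeds the mode.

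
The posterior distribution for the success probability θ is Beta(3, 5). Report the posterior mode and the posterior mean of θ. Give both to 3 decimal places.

MAP = 0.333, posterior mean = 0.375

Mode = (3−1)/(3+5−2) = 2/6 = 0.333.
Mean = 3/(3+5) = 3/8 = 0.375.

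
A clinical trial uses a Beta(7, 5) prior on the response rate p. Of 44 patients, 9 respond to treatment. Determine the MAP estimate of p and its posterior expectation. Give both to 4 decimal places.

Posterior: Beta(7+9, 5+35) = Beta(16, 40).
Mode = (16−1)/(16+40−2) = 15/54 = 0.2778.
Mean = 16/(16+40) = 16/56 = 0.2857.
The posterior is right-skewed, so the mean exceeds the mode.

MAP estimate = 0.2778, posterior expectation = 0.2857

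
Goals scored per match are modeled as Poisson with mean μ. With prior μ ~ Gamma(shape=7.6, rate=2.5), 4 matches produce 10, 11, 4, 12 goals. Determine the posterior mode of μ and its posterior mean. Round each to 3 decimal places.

Σ counts = 37. Posterior: Gamma(shape = 7.6+37 = 44.6, rate = 2.5+4 = 6.5).
Mode = (α−1)/β = 43.6/6.5 = 6.708.
Mean = α/β = 44.6/6.5 = 6.862.

MAP: 6.708. Posterior mean: 6.862.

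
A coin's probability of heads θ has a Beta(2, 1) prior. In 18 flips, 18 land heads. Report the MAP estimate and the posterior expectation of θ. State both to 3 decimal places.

Posterior: Beta(2+18, 1+0) = Beta(20, 1).
Since β = 1 ≤ 1 and α > 1, the Beta density is monotone increasing on [0,1]; the mode is at 1.
Mean = 20/(20+1) = 0.952.
Mode > mean: the posterior has a left tail.

MAP estimate = 1.000, posterior expectation = 0.952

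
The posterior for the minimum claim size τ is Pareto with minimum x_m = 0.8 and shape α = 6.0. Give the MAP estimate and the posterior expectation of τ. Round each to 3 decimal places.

τ_MAP = 0.800, E[τ|data] = 0.960

The Pareto density is strictly decreasing on [x_m, ∞), so the mode is x_m = 0.800.
Mean = α·x_m/(α−1) = 6.0·0.8/5.0 = 0.960.
Mean > mode: the posterior has a right tail.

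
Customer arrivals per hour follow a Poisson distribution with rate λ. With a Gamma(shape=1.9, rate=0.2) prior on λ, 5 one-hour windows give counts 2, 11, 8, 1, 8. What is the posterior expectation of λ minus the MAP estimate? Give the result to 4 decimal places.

Σ counts = 30. Posterior: Gamma(shape = 1.9+30 = 31.9, rate = 0.2+5 = 5.2).
Mode = (α−1)/β = 30.9/5.2 = 5.9423.
Mean = α/β = 31.9/5.2 = 6.1346.
Difference = 6.1346 − 5.9423 = 0.1923.
The posterior is right-skewed, so the mean exceeds the mode.

0.1923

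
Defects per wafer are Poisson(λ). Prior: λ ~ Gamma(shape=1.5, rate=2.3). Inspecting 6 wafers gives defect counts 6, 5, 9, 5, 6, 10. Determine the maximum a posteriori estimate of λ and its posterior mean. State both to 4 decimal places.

MAP: 5.0000. Posterior mean: 5.1205.

Σ counts = 41. Posterior: Gamma(shape = 1.5+41 = 42.5, rate = 2.3+6 = 8.3).
Mode = (α−1)/β = 41.5/8.3 = 5.0000.
Mean = α/β = 42.5/8.3 = 5.1205.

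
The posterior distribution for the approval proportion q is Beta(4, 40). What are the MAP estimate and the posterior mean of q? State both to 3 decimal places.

MAP estimate = 0.071, posterior mean = 0.091

Mode = (4−1)/(4+40−2) = 3/42 = 0.071.
Mean = 4/(4+40) = 4/44 = 0.091.
Mean > mode: the posterior has a right tail.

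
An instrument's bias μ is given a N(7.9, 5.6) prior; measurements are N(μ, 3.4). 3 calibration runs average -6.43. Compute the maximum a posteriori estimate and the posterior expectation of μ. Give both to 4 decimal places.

MAP: -4.0180. Posterior mean: -4.0180.

Posterior for μ is Normal. Precision-weighted mean: (1/5.6·7.9 + 3/3.4·-6.43) / (1/5.6 + 3/3.4) = -4.0180.
A Normal posterior is symmetric, so mode = mean.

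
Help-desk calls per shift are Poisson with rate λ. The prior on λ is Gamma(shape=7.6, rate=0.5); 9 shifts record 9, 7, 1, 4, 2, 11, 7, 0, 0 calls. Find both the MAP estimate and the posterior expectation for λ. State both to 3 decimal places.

MAP estimate = 5.011, posterior expectation = 5.116

Σ counts = 41. Posterior: Gamma(shape = 7.6+41 = 48.6, rate = 0.5+9 = 9.5).
Mode = (α−1)/β = 47.6/9.5 = 5.011.
Mean = α/β = 48.6/9.5 = 5.116.
The posterior is right-skewed, so the mean exceeds the mode.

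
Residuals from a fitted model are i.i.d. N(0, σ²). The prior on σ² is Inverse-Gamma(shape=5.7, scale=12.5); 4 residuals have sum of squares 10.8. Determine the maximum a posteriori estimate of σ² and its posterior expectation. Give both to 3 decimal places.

Posterior: Inverse-Gamma(shape = 5.7+4/2 = 7.7, scale = 12.5+10.8/2 = 17.9).
Mode = β/(α+1) = 17.9/8.7 = 2.057.
Mean = β/(α−1) = 17.9/6.7 = 2.672.

maximum a posteriori estimate = 2.057, posterior expectation = 2.672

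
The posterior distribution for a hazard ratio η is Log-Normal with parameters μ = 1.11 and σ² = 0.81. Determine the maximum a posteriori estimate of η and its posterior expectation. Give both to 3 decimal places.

Mode = exp(μ − σ²) = exp(0.30) = 1.350.
Mean = exp(μ + σ²/2) = exp(1.515) = 4.549.

MAP = 1.350; posterior mean = 4.549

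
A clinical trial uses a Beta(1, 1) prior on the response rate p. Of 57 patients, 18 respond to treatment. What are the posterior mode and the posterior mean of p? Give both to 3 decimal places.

Posterior: Beta(1+18, 1+39) = Beta(19, 40).
Mode = (19−1)/(19+40−2) = 18/57 = 0.316.
With a flat prior the MAP equals the MLE, 18/57.
Mean = 19/(19+40) = 19/59 = 0.322.
Mean > mode: the posterior has a right tail.

MAP = 0.316, posterior mean = 0.322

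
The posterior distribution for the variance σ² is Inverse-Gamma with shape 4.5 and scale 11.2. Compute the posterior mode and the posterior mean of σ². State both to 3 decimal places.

σ²_MAP = 2.036, E[σ²|data] = 3.200

Mode = β/(α+1) = 11.2/5.5 = 2.036.
Mean = β/(α−1) = 11.2/3.5 = 3.200.
Mean > mode: the posterior has a right tail.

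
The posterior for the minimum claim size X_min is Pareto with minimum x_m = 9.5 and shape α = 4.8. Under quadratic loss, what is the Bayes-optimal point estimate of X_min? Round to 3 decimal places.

12.000

The Pareto density is strictly decreasing on [x_m, ∞), so the mode is x_m = 9.500.
Mean = α·x_m/(α−1) = 4.8·9.5/3.8 = 12.000.
Quadratic loss ⇒ the optimal estimator is the posterior mean.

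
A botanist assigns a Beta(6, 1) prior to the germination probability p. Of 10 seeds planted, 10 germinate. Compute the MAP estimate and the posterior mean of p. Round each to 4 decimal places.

Posterior: Beta(6+10, 1+0) = Beta(16, 1).
Since β = 1 ≤ 1 and α > 1, the Beta density is monotone increasing on [0,1]; the mode is at 1.
Mean = 16/(16+1) = 0.9412.
The mean is pulled below the mode by the posterior's left skew.

MAP = 1.0000; posterior mean = 0.9412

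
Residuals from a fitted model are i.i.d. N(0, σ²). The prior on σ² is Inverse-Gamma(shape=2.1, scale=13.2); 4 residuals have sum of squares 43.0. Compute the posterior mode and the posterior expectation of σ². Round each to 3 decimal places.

MAP = 6.804, posterior mean = 11.194

Posterior: Inverse-Gamma(shape = 2.1+4/2 = 4.1, scale = 13.2+43.0/2 = 34.7).
Mode = β/(α+1) = 34.7/5.1 = 6.804.
Mean = β/(α−1) = 34.7/3.1 = 11.194.
Mean > mode: the posterior has a right tail.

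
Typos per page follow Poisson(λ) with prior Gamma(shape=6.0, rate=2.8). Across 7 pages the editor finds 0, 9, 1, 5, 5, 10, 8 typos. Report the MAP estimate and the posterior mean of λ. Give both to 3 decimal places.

λ_MAP = 4.388, E[λ|data] = 4.490

Σ counts = 38. Posterior: Gamma(shape = 6.0+38 = 44.0, rate = 2.8+7 = 9.8).
Mode = (α−1)/β = 43.0/9.8 = 4.388.
Mean = α/β = 44.0/9.8 = 4.490.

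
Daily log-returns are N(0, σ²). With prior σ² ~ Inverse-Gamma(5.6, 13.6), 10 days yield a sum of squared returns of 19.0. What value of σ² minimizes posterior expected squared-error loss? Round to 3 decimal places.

Posterior: Inverse-Gamma(shape = 5.6+10/2 = 10.6, scale = 13.6+19.0/2 = 23.1).
Mode = β/(α+1) = 23.1/11.6 = 1.991.
Mean = β/(α−1) = 23.1/9.6 = 2.406.
Squared-error loss ⇒ the optimal estimator is the posterior mean.

2.406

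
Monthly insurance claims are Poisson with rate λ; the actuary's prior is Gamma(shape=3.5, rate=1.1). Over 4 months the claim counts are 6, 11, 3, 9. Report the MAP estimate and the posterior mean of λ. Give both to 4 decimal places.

MAP estimate = 6.1765, posterior mean = 6.3725

Σ counts = 29. Posterior: Gamma(shape = 3.5+29 = 32.5, rate = 1.1+4 = 5.1).
Mode = (α−1)/β = 31.5/5.1 = 6.1765.
Mean = α/β = 32.5/5.1 = 6.3725.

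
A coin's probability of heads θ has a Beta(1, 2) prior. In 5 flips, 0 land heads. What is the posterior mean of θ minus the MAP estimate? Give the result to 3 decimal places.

0.125

Posterior: Beta(1+0, 2+5) = Beta(1, 7).
Since α = 1 ≤ 1 and β > 1, the Beta density is monotone decreasing on [0,1]; the mode is at 0.
Mean = 1/(1+7) = 0.125.
Difference = 0.125 − 0.000 = 0.125.
Mean > mode: the posterior has a right tail.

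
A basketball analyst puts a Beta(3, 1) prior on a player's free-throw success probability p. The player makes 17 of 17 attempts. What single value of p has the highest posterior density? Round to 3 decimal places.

1.000

Posterior: Beta(3+17, 1+0) = Beta(20, 1).
Since β = 1 ≤ 1 and α > 1, the Beta density is monotone increasing on [0,1]; the mode is at 1.
Mean = 20/(20+1) = 0.952.
This is the posterior mode — the MAP estimate.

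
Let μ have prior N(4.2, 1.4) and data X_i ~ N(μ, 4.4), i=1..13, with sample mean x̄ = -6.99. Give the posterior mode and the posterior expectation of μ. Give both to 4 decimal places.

Posterior for μ is Normal. Precision-weighted mean: (1/1.4·4.2 + 13/4.4·-6.99) / (1/1.4 + 13/4.4) = -4.8114.
A Normal posterior is symmetric, so mode = mean.

μ_MAP = -4.8114, E[μ|data] = -4.8114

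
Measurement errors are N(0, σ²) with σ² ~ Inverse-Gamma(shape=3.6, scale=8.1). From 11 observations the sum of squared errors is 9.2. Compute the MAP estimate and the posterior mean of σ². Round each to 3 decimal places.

Posterior: Inverse-Gamma(shape = 3.6+11/2 = 9.1, scale = 8.1+9.2/2 = 12.7).
Mode = β/(α+1) = 12.7/10.1 = 1.257.
Mean = β/(α−1) = 12.7/8.1 = 1.568.

MAP: 1.257. Posterior mean: 1.568.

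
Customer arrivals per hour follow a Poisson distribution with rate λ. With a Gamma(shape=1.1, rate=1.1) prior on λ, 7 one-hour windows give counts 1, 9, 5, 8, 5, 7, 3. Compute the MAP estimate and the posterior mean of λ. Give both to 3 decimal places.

Σ counts = 38. Posterior: Gamma(shape = 1.1+38 = 39.1, rate = 1.1+7 = 8.1).
Mode = (α−1)/β = 38.1/8.1 = 4.704.
Mean = α/β = 39.1/8.1 = 4.827.
Right-skewed posterior ⇒ mode < mean.

MAP: 4.704. Posterior mean: 4.827.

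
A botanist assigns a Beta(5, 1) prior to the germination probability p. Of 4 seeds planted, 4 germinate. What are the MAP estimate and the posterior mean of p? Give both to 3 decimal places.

Posterior: Beta(5+4, 1+0) = Beta(9, 1).
Since β = 1 ≤ 1 and α > 1, the Beta density is monotone increasing on [0,1]; the mode is at 1.
Mean = 9/(9+1) = 0.900.

MAP = 1.000, posterior mean = 0.900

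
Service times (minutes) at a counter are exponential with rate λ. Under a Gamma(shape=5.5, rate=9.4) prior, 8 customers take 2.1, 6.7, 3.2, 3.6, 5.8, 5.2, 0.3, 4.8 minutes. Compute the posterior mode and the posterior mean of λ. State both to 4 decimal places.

Σ times = 31.7. Posterior: Gamma(shape = 5.5+8 = 13.5, rate = 9.4+31.7 = 41.1).
Mode = (α−1)/β = 12.5/41.1 = 0.3041.
Mean = α/β = 13.5/41.1 = 0.3285.
Mean > mode: the posterior has a right tail.

λ_MAP = 0.3041, E[λ|data] = 0.3285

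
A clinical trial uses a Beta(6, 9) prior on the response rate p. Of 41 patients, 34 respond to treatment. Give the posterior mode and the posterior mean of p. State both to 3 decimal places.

Posterior: Beta(6+34, 9+7) = Beta(40, 16).
Mode = (40−1)/(40+16−2) = 39/54 = 0.722.
Mean = 40/(40+16) = 40/56 = 0.714.
The posterior is left-skewed, so the mode exceeds the mean.

posterior mode = 0.722, posterior mean = 0.714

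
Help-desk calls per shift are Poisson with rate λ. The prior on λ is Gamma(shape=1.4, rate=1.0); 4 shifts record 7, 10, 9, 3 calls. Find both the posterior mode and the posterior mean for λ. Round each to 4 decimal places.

posterior mode = 5.8800, posterior mean = 6.0800

Σ counts = 29. Posterior: Gamma(shape = 1.4+29 = 30.4, rate = 1.0+4 = 5.0).
Mode = (α−1)/β = 29.4/5.0 = 5.8800.
Mean = α/β = 30.4/5.0 = 6.0800.
Right-skewed posterior ⇒ mode < mean.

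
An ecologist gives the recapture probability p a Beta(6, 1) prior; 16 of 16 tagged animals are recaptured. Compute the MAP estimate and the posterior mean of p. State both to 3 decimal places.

Posterior: Beta(6+16, 1+0) = Beta(22, 1).
Since β = 1 ≤ 1 and α > 1, the Beta density is monotone increasing on [0,1]; the mode is at 1.
Mean = 22/(22+1) = 0.957.
The posterior is left-skewed, so the mode exceeds the mean.

MAP = 1.000, posterior mean = 0.957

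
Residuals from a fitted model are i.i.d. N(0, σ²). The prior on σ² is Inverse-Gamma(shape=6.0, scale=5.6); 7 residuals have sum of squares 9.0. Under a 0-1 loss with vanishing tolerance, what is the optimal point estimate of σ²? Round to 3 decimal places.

0.962

Posterior: Inverse-Gamma(shape = 6.0+7/2 = 9.5, scale = 5.6+9.0/2 = 10.1).
Mode = β/(α+1) = 10.1/10.5 = 0.962.
Mean = β/(α−1) = 10.1/8.5 = 1.188.
This is the posterior mode — the MAP estimate.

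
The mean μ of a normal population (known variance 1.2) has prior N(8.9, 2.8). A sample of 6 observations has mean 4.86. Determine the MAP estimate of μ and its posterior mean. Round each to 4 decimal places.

Posterior for μ is Normal. Precision-weighted mean: (1/2.8·8.9 + 6/1.2·4.86) / (1/2.8 + 6/1.2) = 5.1293.
A Normal posterior is symmetric, so mode = mean.

μ_MAP = 5.1293, E[μ|data] = 5.1293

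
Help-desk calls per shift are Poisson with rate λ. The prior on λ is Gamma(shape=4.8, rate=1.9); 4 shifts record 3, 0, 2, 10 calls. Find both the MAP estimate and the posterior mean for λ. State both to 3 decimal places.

Σ counts = 15. Posterior: Gamma(shape = 4.8+15 = 19.8, rate = 1.9+4 = 5.9).
Mode = (α−1)/β = 18.8/5.9 = 3.186.
Mean = α/β = 19.8/5.9 = 3.356.
The posterior is right-skewed, so the mean exceeds the mode.

MAP estimate = 3.186, posterior mean = 3.356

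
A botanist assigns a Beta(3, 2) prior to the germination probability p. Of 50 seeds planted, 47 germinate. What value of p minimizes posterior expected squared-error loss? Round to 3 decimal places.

0.909

Posterior: Beta(3+47, 2+3) = Beta(50, 5).
Mode = (50−1)/(50+5−2) = 49/53 = 0.925.
Mean = 50/(50+5) = 50/55 = 0.909.
Squared-error loss ⇒ the optimal estimator is the posterior mean.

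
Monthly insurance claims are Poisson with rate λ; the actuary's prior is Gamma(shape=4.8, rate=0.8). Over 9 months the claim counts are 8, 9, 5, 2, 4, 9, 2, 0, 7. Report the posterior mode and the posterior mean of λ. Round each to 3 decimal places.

Σ counts = 46. Posterior: Gamma(shape = 4.8+46 = 50.8, rate = 0.8+9 = 9.8).
Mode = (α−1)/β = 49.8/9.8 = 5.082.
Mean = α/β = 50.8/9.8 = 5.184.

MAP = 5.082; posterior mean = 5.184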